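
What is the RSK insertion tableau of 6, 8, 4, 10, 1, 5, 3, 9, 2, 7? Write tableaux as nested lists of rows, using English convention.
Insert 6: appended to row 1. P = [[6]].
Insert 8: appended to row 1. P = [[6, 8]].
Insert 4: 4 bumps 6 from row 1; 6 starts row 2. P = [[4, 8], [6]].
Insert 10: appended to row 1. P = [[4, 8, 10], [6]].
Insert 1: 1 bumps 4 from row 1; 4 bumps 6 from row 2; 6 starts row 3. P = [[1, 8, 10], [4], [6]].
Insert 5: 5 bumps 8 from row 1; 8 appends to row 2. P = [[1, 5, 10], [4, 8], [6]].
Insert 3: 3 bumps 5 from row 1; 5 bumps 8 from row 2; 8 appends to row 3. P = [[1, 3, 10], [4, 5], [6, 8]].
Insert 9: 9 bumps 10 from row 1; 10 appends to row 2. P = [[1, 3, 9], [4, 5, 10], [6, 8]].
Insert 2: 2 bumps 3 from row 1; 3 bumps 4 from row 2; 4 bumps 6 from row 3; 6 starts row 4. P = [[1, 2, 9], [3, 5, 10], [4, 8], [6]].
Insert 7: 7 bumps 9 from row 1; 9 bumps 10 from row 2; 10 appends to row 3. P = [[1, 2, 7], [3, 5, 9], [4, 8, 10], [6]].

So P = [[1, 2, 7], [3, 5, 9], [4, 8, 10], [6]].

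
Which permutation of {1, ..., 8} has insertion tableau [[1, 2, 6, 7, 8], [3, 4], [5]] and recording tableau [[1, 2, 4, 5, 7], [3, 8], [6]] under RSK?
Reverse the RSK construction: for i from n down to 1, find the cell of Q containing i, remove the entry at that cell from P, and reverse-bump it up through P; the value ejected from row 1 is w(i).

Step i=8: Q has 8 at row 2, column 2; remove 4 from row 2 of P and reverse-bump: 4 enters row 1 and ejects 2. So w(8) = 2. P is now [[1, 4, 6, 7, 8], [3], [5]].
Step i=7: Q has 7 at row 1, column 5; remove that cell from P, ejecting 8. So w(7) = 8. P is now [[1, 4, 6, 7], [3], [5]].
Step i=6: Q has 6 at row 3, column 1; remove 5 from row 3 of P and reverse-bump: 5 enters row 2 and ejects 3; 3 enters row 1 and ejects 1. So w(6) = 1. P is now [[3, 4, 6, 7], [5]].
Step i=5: Q has 5 at row 1, column 4; remove that cell from P, ejecting 7. So w(5) = 7. P is now [[3, 4, 6], [5]].
Step i=4: Q has 4 at row 1, column 3; remove that cell from P, ejecting 6. So w(4) = 6. P is now [[3, 4], [5]].
Step i=3: Q has 3 at row 2, column 1; remove 5 from row 2 of P and reverse-bump: 5 enters row 1 and ejects 4. So w(3) = 4. P is now [[3, 5]].
Step i=2: Q has 2 at row 1, column 2; remove that cell from P, ejecting 5. So w(2) = 5. P is now [[3]].
Step i=1: Q has 1 at row 1, column 1; remove that cell from P, ejecting 3. So w(1) = 3. P is now [].

So w = 3 5 4 6 7 1 8 2.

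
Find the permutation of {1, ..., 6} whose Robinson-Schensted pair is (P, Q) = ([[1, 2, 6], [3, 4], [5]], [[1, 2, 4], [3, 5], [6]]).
3 5 1 6 4 2

Reverse the RSK construction: for i from n down to 1, find the cell of Q containing i, remove the entry at that cell from P, and reverse-bump it up through P; the value ejected from row 1 is w(i).

Step i=6: Q has 6 at row 3, column 1; remove 5 from row 3 of P and reverse-bump: 5 enters row 2 and ejects 4; 4 enters row 1 and ejects 2. So w(6) = 2. P is now [[1, 4, 6], [3, 5]].
Step i=5: Q has 5 at row 2, column 2; remove 5 from row 2 of P and reverse-bump: 5 enters row 1 and ejects 4. So w(5) = 4. P is now [[1, 5, 6], [3]].
Step i=4: Q has 4 at row 1, column 3; remove that cell from P, ejecting 6. So w(4) = 6. P is now [[1, 5], [3]].
Step i=3: Q has 3 at row 2, column 1; remove 3 from row 2 of P and reverse-bump: 3 enters row 1 and ejects 1. So w(3) = 1. P is now [[3, 5]].
Step i=2: Q has 2 at row 1, column 2; remove that cell from P, ejecting 5. So w(2) = 5. P is now [[3]].
Step i=1: Q has 1 at row 1, column 1; remove that cell from P, ejecting 3. So w(1) = 3. P is now [].

So w = 3 5 1 6 4 2.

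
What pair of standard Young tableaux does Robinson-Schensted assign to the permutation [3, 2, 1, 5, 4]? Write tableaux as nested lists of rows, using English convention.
P = [[1, 4], [2, 5], [3]], Q = [[1, 4], [2, 5], [3]]

Insert each entry of the permutation into P by Schensted row insertion, recording in Q the position of each new cell.

After inserting 3: P = [[3]].
After inserting 2: P = [[2], [3]].
After inserting 1: P = [[1], [2], [3]].
After inserting 5: P = [[1, 5], [2], [3]].
After inserting 4: P = [[1, 4], [2, 5], [3]].

So P = [[1, 4], [2, 5], [3]], Q = [[1, 4], [2, 5], [3]].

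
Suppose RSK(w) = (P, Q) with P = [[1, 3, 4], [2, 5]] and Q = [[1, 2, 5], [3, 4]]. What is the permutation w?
2 5 1 3 4

Reverse the RSK construction: for i from n down to 1, find the cell of Q containing i, remove the entry at that cell from P, and reverse-bump it up through P; the value ejected from row 1 is w(i).

Step i=5: Q has 5 at row 1, column 3; remove that cell from P, ejecting 4. So w(5) = 4. P is now [[1, 3], [2, 5]].
Step i=4: Q has 4 at row 2, column 2; remove 5 from row 2 of P and reverse-bump: 5 enters row 1 and ejects 3. So w(4) = 3. P is now [[1, 5], [2]].
Step i=3: Q has 3 at row 2, column 1; remove 2 from row 2 of P and reverse-bump: 2 enters row 1 and ejects 1. So w(3) = 1. P is now [[2, 5]].
Step i=2: Q has 2 at row 1, column 2; remove that cell from P, ejecting 5. So w(2) = 5. P is now [[2]].
Step i=1: Q has 1 at row 1, column 1; remove that cell from P, ejecting 2. So w(1) = 2. P is now [].

So w = 2 5 1 3 4.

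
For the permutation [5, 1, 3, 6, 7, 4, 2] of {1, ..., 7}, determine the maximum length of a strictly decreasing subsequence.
3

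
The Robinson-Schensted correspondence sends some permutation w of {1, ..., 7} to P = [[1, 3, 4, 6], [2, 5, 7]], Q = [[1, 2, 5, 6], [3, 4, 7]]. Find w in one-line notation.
2 5 1 3 4 7 6

Reverse RSK: for i = n, n-1, ..., 1, locate i in Q, remove the corresponding corner cell from P, and reverse-bump its entry up through P; the value ejected from row 1 is w(i).

So w = 2 5 1 3 4 7 6.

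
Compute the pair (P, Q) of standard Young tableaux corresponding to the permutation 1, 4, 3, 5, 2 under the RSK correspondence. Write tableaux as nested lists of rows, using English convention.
Insert each entry of the permutation into P by Schensted row insertion, recording in Q the position of each new cell.

After inserting 1: P = [[1]].
After inserting 4: P = [[1, 4]].
After inserting 3: P = [[1, 3], [4]].
After inserting 5: P = [[1, 3, 5], [4]].
After inserting 2: P = [[1, 2, 5], [3], [4]].

So P = [[1, 2, 5], [3], [4]], Q = [[1, 2, 4], [3], [5]].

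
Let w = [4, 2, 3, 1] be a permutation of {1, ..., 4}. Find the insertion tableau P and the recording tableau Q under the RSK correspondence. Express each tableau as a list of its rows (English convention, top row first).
Insert each entry of the permutation into P by Schensted row insertion, recording in Q the position of each new cell.

After inserting 4: P = [[4]].
After inserting 2: P = [[2], [4]].
After inserting 3: P = [[2, 3], [4]].
After inserting 1: P = [[1, 3], [2], [4]].

So P = [[1, 3], [2], [4]], Q = [[1, 3], [2], [4]].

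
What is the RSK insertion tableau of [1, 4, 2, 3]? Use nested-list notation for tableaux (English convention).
After inserting 1: P = [[1]].
After inserting 4: P = [[1, 4]].
After inserting 2: P = [[1, 2], [4]].
After inserting 3: P = [[1, 2, 3], [4]].

So P = [[1, 2, 3], [4]].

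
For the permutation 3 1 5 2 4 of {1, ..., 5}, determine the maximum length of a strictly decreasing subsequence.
2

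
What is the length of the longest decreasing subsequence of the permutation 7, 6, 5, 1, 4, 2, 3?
5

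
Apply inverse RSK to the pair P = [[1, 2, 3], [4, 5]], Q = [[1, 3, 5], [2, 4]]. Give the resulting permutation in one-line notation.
Reverse the RSK construction: for i from n down to 1, find the cell of Q containing i, remove the entry at that cell from P, and reverse-bump it up through P; the value ejected from row 1 is w(i).

Step i=5: Q has 5 at row 1, column 3; remove that cell from P, ejecting 3. So w(5) = 3. P is now [[1, 2], [4, 5]].
Step i=4: Q has 4 at row 2, column 2; remove 5 from row 2 of P and reverse-bump: 5 enters row 1 and ejects 2. So w(4) = 2. P is now [[1, 5], [4]].
Step i=3: Q has 3 at row 1, column 2; remove that cell from P, ejecting 5. So w(3) = 5. P is now [[1], [4]].
Step i=2: Q has 2 at row 2, column 1; remove 4 from row 2 of P and reverse-bump: 4 enters row 1 and ejects 1. So w(2) = 1. P is now [[4]].
Step i=1: Q has 1 at row 1, column 1; remove that cell from P, ejecting 4. So w(1) = 4. P is now [].

So w = 4 1 5 2 3.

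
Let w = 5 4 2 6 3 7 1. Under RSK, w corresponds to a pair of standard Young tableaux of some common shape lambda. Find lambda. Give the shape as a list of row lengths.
[3, 2, 1, 1]

Row-insert each entry into an empty tableau.

After inserting 5: P = [[5]].
After inserting 4: P = [[4], [5]].
After inserting 2: P = [[2], [4], [5]].
After inserting 6: P = [[2, 6], [4], [5]].
After inserting 3: P = [[2, 3], [4, 6], [5]].
After inserting 7: P = [[2, 3, 7], [4, 6], [5]].
After inserting 1: P = [[1, 3, 7], [2, 6], [4], [5]].

The final insertion tableau P = [[1, 3, 7], [2, 6], [4], [5]] has shape [3, 2, 1, 1].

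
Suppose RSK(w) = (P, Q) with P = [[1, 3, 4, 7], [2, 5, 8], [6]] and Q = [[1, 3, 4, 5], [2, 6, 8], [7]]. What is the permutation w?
Reverse the RSK construction: for i from n down to 1, find the cell of Q containing i, remove the entry at that cell from P, and reverse-bump it up through P; the value ejected from row 1 is w(i).

Step i=8: Q has 8 at row 2, column 3; remove 8 from row 2 of P and reverse-bump: 8 enters row 1 and ejects 7. So w(8) = 7. P is now [[1, 3, 4, 8], [2, 5], [6]].
Step i=7: Q has 7 at row 3, column 1; remove 6 from row 3 of P and reverse-bump: 6 enters row 2 and ejects 5; 5 enters row 1 and ejects 4. So w(7) = 4. P is now [[1, 3, 5, 8], [2, 6]].
Step i=6: Q has 6 at row 2, column 2; remove 6 from row 2 of P and reverse-bump: 6 enters row 1 and ejects 5. So w(6) = 5. P is now [[1, 3, 6, 8], [2]].
Step i=5: Q has 5 at row 1, column 4; remove that cell from P, ejecting 8. So w(5) = 8. P is now [[1, 3, 6], [2]].
Step i=4: Q has 4 at row 1, column 3; remove that cell from P, ejecting 6. So w(4) = 6. P is now [[1, 3], [2]].
Step i=3: Q has 3 at row 1, column 2; remove that cell from P, ejecting 3. So w(3) = 3. P is now [[1], [2]].
Step i=2: Q has 2 at row 2, column 1; remove 2 from row 2 of P and reverse-bump: 2 enters row 1 and ejects 1. So w(2) = 1. P is now [[2]].
Step i=1: Q has 1 at row 1, column 1; remove that cell from P, ejecting 2. So w(1) = 2. P is now [].

So w = 2 1 3 6 8 5 4 7.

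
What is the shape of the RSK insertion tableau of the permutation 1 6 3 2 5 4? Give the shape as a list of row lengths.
Row-insert each entry into an empty tableau.

After inserting 1: P = [[1]].
After inserting 6: P = [[1, 6]].
After inserting 3: P = [[1, 3], [6]].
After inserting 2: P = [[1, 2], [3], [6]].
After inserting 5: P = [[1, 2, 5], [3], [6]].
After inserting 4: P = [[1, 2, 4], [3, 5], [6]].

The final insertion tableau P = [[1, 2, 4], [3, 5], [6]] has shape [3, 2, 1].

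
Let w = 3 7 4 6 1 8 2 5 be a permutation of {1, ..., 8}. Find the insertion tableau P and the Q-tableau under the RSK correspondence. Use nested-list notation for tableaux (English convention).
P = [[1, 2, 5, 8], [3, 4, 6], [7]], Q = [[1, 2, 4, 6], [3, 7, 8], [5]]

Insert each entry of the permutation into P by Schensted row insertion, recording in Q the position of each new cell.

Insert 3: appended to row 1. P = [[3]], Q = [[1]].
Insert 7: appended to row 1. P = [[3, 7]], Q = [[1, 2]].
Insert 4: 4 bumps 7 from row 1; 7 starts row 2. P = [[3, 4], [7]], Q = [[1, 2], [3]].
Insert 6: appended to row 1. P = [[3, 4, 6], [7]], Q = [[1, 2, 4], [3]].
Insert 1: 1 bumps 3 from row 1; 3 bumps 7 from row 2; 7 starts row 3. P = [[1, 4, 6], [3], [7]], Q = [[1, 2, 4], [3], [5]].
Insert 8: appended to row 1. P = [[1, 4, 6, 8], [3], [7]], Q = [[1, 2, 4, 6], [3], [5]].
Insert 2: 2 bumps 4 from row 1; 4 appends to row 2. P = [[1, 2, 6, 8], [3, 4], [7]], Q = [[1, 2, 4, 6], [3, 7], [5]].
Insert 5: 5 bumps 6 from row 1; 6 appends to row 2. P = [[1, 2, 5, 8], [3, 4, 6], [7]], Q = [[1, 2, 4, 6], [3, 7, 8], [5]].

So P = [[1, 2, 5, 8], [3, 4, 6], [7]], Q = [[1, 2, 4, 6], [3, 7, 8], [5]].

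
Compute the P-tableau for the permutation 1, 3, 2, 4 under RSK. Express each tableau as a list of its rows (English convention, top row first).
P = [[1, 2, 4], [3]]

Insert 1: appended to row 1. P = [[1]].
Insert 3: appended to row 1. P = [[1, 3]].
Insert 2: 2 bumps 3 from row 1; 3 starts row 2. P = [[1, 2], [3]].
Insert 4: appended to row 1. P = [[1, 2, 4], [3]].

So P = [[1, 2, 4], [3]].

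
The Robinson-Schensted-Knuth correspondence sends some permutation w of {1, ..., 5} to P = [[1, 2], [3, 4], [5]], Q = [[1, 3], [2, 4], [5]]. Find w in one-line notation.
3 1 5 4 2

Reverse the RSK construction: for i from n down to 1, find the cell of Q containing i, remove the entry at that cell from P, and reverse-bump it up through P; the value ejected from row 1 is w(i).

Step i=5: Q has 5 at row 3, column 1; remove 5 from row 3 of P and reverse-bump: 5 enters row 2 and ejects 4; 4 enters row 1 and ejects 2. So w(5) = 2. P is now [[1, 4], [3, 5]].
Step i=4: Q has 4 at row 2, column 2; remove 5 from row 2 of P and reverse-bump: 5 enters row 1 and ejects 4. So w(4) = 4. P is now [[1, 5], [3]].
Step i=3: Q has 3 at row 1, column 2; remove that cell from P, ejecting 5. So w(3) = 5. P is now [[1], [3]].
Step i=2: Q has 2 at row 2, column 1; remove 3 from row 2 of P and reverse-bump: 3 enters row 1 and ejects 1. So w(2) = 1. P is now [[3]].
Step i=1: Q has 1 at row 1, column 1; remove that cell from P, ejecting 3. So w(1) = 3. P is now [].

So w = 3 1 5 4 2.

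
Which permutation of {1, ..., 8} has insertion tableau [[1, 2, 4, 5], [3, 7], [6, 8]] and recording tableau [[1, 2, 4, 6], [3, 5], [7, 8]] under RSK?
Reverse the RSK construction: for i from n down to 1, find the cell of Q containing i, remove the entry at that cell from P, and reverse-bump it up through P; the value ejected from row 1 is w(i).

Step i=8: Q has 8 at row 3, column 2; remove 8 from row 3 of P and reverse-bump: 8 enters row 2 and ejects 7; 7 enters row 1 and ejects 5. So w(8) = 5. P is now [[1, 2, 4, 7], [3, 8], [6]].
Step i=7: Q has 7 at row 3, column 1; remove 6 from row 3 of P and reverse-bump: 6 enters row 2 and ejects 3; 3 enters row 1 and ejects 2. So w(7) = 2. P is now [[1, 3, 4, 7], [6, 8]].
Step i=6: Q has 6 at row 1, column 4; remove that cell from P, ejecting 7. So w(6) = 7. P is now [[1, 3, 4], [6, 8]].
Step i=5: Q has 5 at row 2, column 2; remove 8 from row 2 of P and reverse-bump: 8 enters row 1 and ejects 4. So w(5) = 4. P is now [[1, 3, 8], [6]].
Step i=4: Q has 4 at row 1, column 3; remove that cell from P, ejecting 8. So w(4) = 8. P is now [[1, 3], [6]].
Step i=3: Q has 3 at row 2, column 1; remove 6 from row 2 of P and reverse-bump: 6 enters row 1 and ejects 3. So w(3) = 3. P is now [[1, 6]].
Step i=2: Q has 2 at row 1, column 2; remove that cell from P, ejecting 6. So w(2) = 6. P is now [[1]].
Step i=1: Q has 1 at row 1, column 1; remove that cell from P, ejecting 1. So w(1) = 1. P is now [].

So w = 1 6 3 8 4 7 2 5.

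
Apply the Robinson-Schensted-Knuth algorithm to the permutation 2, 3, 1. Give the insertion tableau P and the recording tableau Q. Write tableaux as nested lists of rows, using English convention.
Insert each entry of the permutation into P by Schensted row insertion, recording in Q the position of each new cell.

Insert 2: appended to row 1. P = [[2]].
Insert 3: appended to row 1. P = [[2, 3]].
Insert 1: 1 bumps 2 from row 1; 2 starts row 2. P = [[1, 3], [2]].

So P = [[1, 3], [2]], Q = [[1, 2], [3]].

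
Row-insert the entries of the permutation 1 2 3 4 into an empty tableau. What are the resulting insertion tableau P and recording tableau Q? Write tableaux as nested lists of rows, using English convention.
P = [[1, 2, 3, 4]], Q = [[1, 2, 3, 4]]

Insert each entry of the permutation into P by Schensted row insertion, recording in Q the position of each new cell.

Insert 1: appended to row 1. P = [[1]], Q = [[1]].
Insert 2: appended to row 1. P = [[1, 2]], Q = [[1, 2]].
Insert 3: appended to row 1. P = [[1, 2, 3]], Q = [[1, 2, 3]].
Insert 4: appended to row 1. P = [[1, 2, 3, 4]], Q = [[1, 2, 3, 4]].

So P = [[1, 2, 3, 4]], Q = [[1, 2, 3, 4]].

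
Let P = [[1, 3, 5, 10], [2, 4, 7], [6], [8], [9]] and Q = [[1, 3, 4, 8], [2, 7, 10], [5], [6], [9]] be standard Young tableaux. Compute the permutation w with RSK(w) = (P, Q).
9 2 6 8 7 1 4 10 3 5

Reverse RSK: for i = n, n-1, ..., 1, locate i in Q, remove the corresponding corner cell from P, and reverse-bump its entry up through P; the value ejected from row 1 is w(i).

So w = 9 2 6 8 7 1 4 10 3 5.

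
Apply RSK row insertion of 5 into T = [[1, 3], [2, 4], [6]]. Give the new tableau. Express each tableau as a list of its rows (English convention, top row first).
5 is larger than every entry of row 1, so it is appended to row 1. The new tableau is [[1, 3, 5], [2, 4], [6]].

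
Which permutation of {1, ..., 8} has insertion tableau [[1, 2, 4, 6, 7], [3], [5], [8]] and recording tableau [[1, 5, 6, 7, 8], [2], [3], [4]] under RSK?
Reverse the RSK construction: for i from n down to 1, find the cell of Q containing i, remove the entry at that cell from P, and reverse-bump it up through P; the value ejected from row 1 is w(i).

Step i=8: Q has 8 at row 1, column 5; remove that cell from P, ejecting 7. So w(8) = 7. P is now [[1, 2, 4, 6], [3], [5], [8]].
Step i=7: Q has 7 at row 1, column 4; remove that cell from P, ejecting 6. So w(7) = 6. P is now [[1, 2, 4], [3], [5], [8]].
Step i=6: Q has 6 at row 1, column 3; remove that cell from P, ejecting 4. So w(6) = 4. P is now [[1, 2], [3], [5], [8]].
Step i=5: Q has 5 at row 1, column 2; remove that cell from P, ejecting 2. So w(5) = 2. P is now [[1], [3], [5], [8]].
Step i=4: Q has 4 at row 4, column 1; remove 8 from row 4 of P and reverse-bump: 8 enters row 3 and ejects 5; 5 enters row 2 and ejects 3; 3 enters row 1 and ejects 1. So w(4) = 1. P is now [[3], [5], [8]].
Step i=3: Q has 3 at row 3, column 1; remove 8 from row 3 of P and reverse-bump: 8 enters row 2 and ejects 5; 5 enters row 1 and ejects 3. So w(3) = 3. P is now [[5], [8]].
Step i=2: Q has 2 at row 2, column 1; remove 8 from row 2 of P and reverse-bump: 8 enters row 1 and ejects 5. So w(2) = 5. P is now [[8]].
Step i=1: Q has 1 at row 1, column 1; remove that cell from P, ejecting 8. So w(1) = 8. P is now [].

So w = 8 5 3 1 2 4 6 7.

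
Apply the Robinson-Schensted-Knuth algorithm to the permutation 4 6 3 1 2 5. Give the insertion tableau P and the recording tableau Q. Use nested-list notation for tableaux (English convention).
P = [[1, 2, 5], [3, 6], [4]], Q = [[1, 2, 6], [3, 5], [4]]

Insert each entry of the permutation into P by Schensted row insertion, recording in Q the position of each new cell.

Insert 4: appended to row 1. P = [[4]], Q = [[1]].
Insert 6: appended to row 1. P = [[4, 6]], Q = [[1, 2]].
Insert 3: 3 bumps 4 from row 1; 4 starts row 2. P = [[3, 6], [4]], Q = [[1, 2], [3]].
Insert 1: 1 bumps 3 from row 1; 3 bumps 4 from row 2; 4 starts row 3. P = [[1, 6], [3], [4]], Q = [[1, 2], [3], [4]].
Insert 2: 2 bumps 6 from row 1; 6 appends to row 2. P = [[1, 2], [3, 6], [4]], Q = [[1, 2], [3, 5], [4]].
Insert 5: appended to row 1. P = [[1, 2, 5], [3, 6], [4]], Q = [[1, 2, 6], [3, 5], [4]].

So P = [[1, 2, 5], [3, 6], [4]], Q = [[1, 2, 6], [3, 5], [4]].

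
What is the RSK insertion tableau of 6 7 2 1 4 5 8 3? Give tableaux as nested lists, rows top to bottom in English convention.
P = [[1, 3, 5, 8], [2, 4], [6, 7]]

Insert 6: appended to row 1. P = [[6]].
Insert 7: appended to row 1. P = [[6, 7]].
Insert 2: 2 bumps 6 from row 1; 6 starts row 2. P = [[2, 7], [6]].
Insert 1: 1 bumps 2 from row 1; 2 bumps 6 from row 2; 6 starts row 3. P = [[1, 7], [2], [6]].
Insert 4: 4 bumps 7 from row 1; 7 appends to row 2. P = [[1, 4], [2, 7], [6]].
Insert 5: appended to row 1. P = [[1, 4, 5], [2, 7], [6]].
Insert 8: appended to row 1. P = [[1, 4, 5, 8], [2, 7], [6]].
Insert 3: 3 bumps 4 from row 1; 4 bumps 7 from row 2; 7 appends to row 3. P = [[1, 3, 5, 8], [2, 4], [6, 7]].

So P = [[1, 3, 5, 8], [2, 4], [6, 7]].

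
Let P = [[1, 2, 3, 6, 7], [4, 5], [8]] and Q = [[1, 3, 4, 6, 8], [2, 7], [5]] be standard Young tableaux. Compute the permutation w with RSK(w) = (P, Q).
Reverse the RSK construction: for i from n down to 1, find the cell of Q containing i, remove the entry at that cell from P, and reverse-bump it up through P; the value ejected from row 1 is w(i).

Step i=8: Q has 8 at row 1, column 5; remove that cell from P, ejecting 7. So w(8) = 7. P is now [[1, 2, 3, 6], [4, 5], [8]].
Step i=7: Q has 7 at row 2, column 2; remove 5 from row 2 of P and reverse-bump: 5 enters row 1 and ejects 3. So w(7) = 3. P is now [[1, 2, 5, 6], [4], [8]].
Step i=6: Q has 6 at row 1, column 4; remove that cell from P, ejecting 6. So w(6) = 6. P is now [[1, 2, 5], [4], [8]].
Step i=5: Q has 5 at row 3, column 1; remove 8 from row 3 of P and reverse-bump: 8 enters row 2 and ejects 4; 4 enters row 1 and ejects 2. So w(5) = 2. P is now [[1, 4, 5], [8]].
Step i=4: Q has 4 at row 1, column 3; remove that cell from P, ejecting 5. So w(4) = 5. P is now [[1, 4], [8]].
Step i=3: Q has 3 at row 1, column 2; remove that cell from P, ejecting 4. So w(3) = 4. P is now [[1], [8]].
Step i=2: Q has 2 at row 2, column 1; remove 8 from row 2 of P and reverse-bump: 8 enters row 1 and ejects 1. So w(2) = 1. P is now [[8]].
Step i=1: Q has 1 at row 1, column 1; remove that cell from P, ejecting 8. So w(1) = 8. P is now [].

So w = 8 1 4 5 2 6 3 7.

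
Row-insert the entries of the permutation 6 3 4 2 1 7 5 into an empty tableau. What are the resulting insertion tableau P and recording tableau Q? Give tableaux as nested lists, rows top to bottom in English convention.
P = [[1, 4, 5], [2, 7], [3], [6]], Q = [[1, 3, 6], [2, 7], [4], [5]]

Insert each entry of the permutation into P by Schensted row insertion, recording in Q the position of each new cell.

Insert 6: appended to row 1. P = [[6]].
Insert 3: 3 bumps 6 from row 1; 6 starts row 2. P = [[3], [6]].
Insert 4: appended to row 1. P = [[3, 4], [6]].
Insert 2: 2 bumps 3 from row 1; 3 bumps 6 from row 2; 6 starts row 3. P = [[2, 4], [3], [6]].
Insert 1: 1 bumps 2 from row 1; 2 bumps 3 from row 2; 3 bumps 6 from row 3; 6 starts row 4. P = [[1, 4], [2], [3], [6]].
Insert 7: appended to row 1. P = [[1, 4, 7], [2], [3], [6]].
Insert 5: 5 bumps 7 from row 1; 7 appends to row 2. P = [[1, 4, 5], [2, 7], [3], [6]].

So P = [[1, 4, 5], [2, 7], [3], [6]], Q = [[1, 3, 6], [2, 7], [4], [5]].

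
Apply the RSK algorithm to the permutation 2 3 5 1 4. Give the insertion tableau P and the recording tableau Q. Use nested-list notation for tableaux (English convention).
Insert each entry of the permutation into P by Schensted row insertion, recording in Q the position of each new cell.

Insert 2: appended to row 1. P = [[2]].
Insert 3: appended to row 1. P = [[2, 3]].
Insert 5: appended to row 1. P = [[2, 3, 5]].
Insert 1: 1 bumps 2 from row 1; 2 starts row 2. P = [[1, 3, 5], [2]].
Insert 4: 4 bumps 5 from row 1; 5 appends to row 2. P = [[1, 3, 4], [2, 5]].

So P = [[1, 3, 4], [2, 5]], Q = [[1, 2, 3], [4, 5]].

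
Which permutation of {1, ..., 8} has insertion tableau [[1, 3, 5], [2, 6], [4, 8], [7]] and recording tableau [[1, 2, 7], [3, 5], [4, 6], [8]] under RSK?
7 8 4 2 6 3 5 1

Reverse the RSK construction: for i from n down to 1, find the cell of Q containing i, remove the entry at that cell from P, and reverse-bump it up through P; the value ejected from row 1 is w(i).

Step i=8: Q has 8 at row 4, column 1; remove 7 from row 4 of P and reverse-bump: 7 enters row 3 and ejects 4; 4 enters row 2 and ejects 2; 2 enters row 1 and ejects 1. So w(8) = 1. P is now [[2, 3, 5], [4, 6], [7, 8]].
Step i=7: Q has 7 at row 1, column 3; remove that cell from P, ejecting 5. So w(7) = 5. P is now [[2, 3], [4, 6], [7, 8]].
Step i=6: Q has 6 at row 3, column 2; remove 8 from row 3 of P and reverse-bump: 8 enters row 2 and ejects 6; 6 enters row 1 and ejects 3. So w(6) = 3. P is now [[2, 6], [4, 8], [7]].
Step i=5: Q has 5 at row 2, column 2; remove 8 from row 2 of P and reverse-bump: 8 enters row 1 and ejects 6. So w(5) = 6. P is now [[2, 8], [4], [7]].
Step i=4: Q has 4 at row 3, column 1; remove 7 from row 3 of P and reverse-bump: 7 enters row 2 and ejects 4; 4 enters row 1 and ejects 2. So w(4) = 2. P is now [[4, 8], [7]].
Step i=3: Q has 3 at row 2, column 1; remove 7 from row 2 of P and reverse-bump: 7 enters row 1 and ejects 4. So w(3) = 4. P is now [[7, 8]].
Step i=2: Q has 2 at row 1, column 2; remove that cell from P, ejecting 8. So w(2) = 8. P is now [[7]].
Step i=1: Q has 1 at row 1, column 1; remove that cell from P, ejecting 7. So w(1) = 7. P is now [].

So w = 7 8 4 2 6 3 5 1.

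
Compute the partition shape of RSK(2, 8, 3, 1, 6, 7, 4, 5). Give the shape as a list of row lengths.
[4, 3, 1]

RSK row insertion gives P = [[1, 3, 4, 5], [2, 6, 7], [8]], which has shape [4, 3, 1].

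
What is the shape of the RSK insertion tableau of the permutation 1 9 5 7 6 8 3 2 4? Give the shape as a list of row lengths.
[4, 2, 1, 1, 1]

RSK row insertion gives P = [[1, 2, 4, 8], [3, 6], [5], [7], [9]], which has shape [4, 2, 1, 1, 1].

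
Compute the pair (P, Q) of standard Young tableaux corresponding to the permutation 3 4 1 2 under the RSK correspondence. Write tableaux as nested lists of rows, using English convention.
P = [[1, 2], [3, 4]], Q = [[1, 2], [3, 4]]

Insert each entry of the permutation into P by Schensted row insertion, recording in Q the position of each new cell.

Insert 3: appended to row 1. P = [[3]].
Insert 4: appended to row 1. P = [[3, 4]].
Insert 1: 1 bumps 3 from row 1; 3 starts row 2. P = [[1, 4], [3]].
Insert 2: 2 bumps 4 from row 1; 4 appends to row 2. P = [[1, 2], [3, 4]].

So P = [[1, 2], [3, 4]], Q = [[1, 2], [3, 4]].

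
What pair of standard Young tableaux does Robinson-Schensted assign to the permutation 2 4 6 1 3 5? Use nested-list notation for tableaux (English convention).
Insert each entry of the permutation into P by Schensted row insertion, recording in Q the position of each new cell.

Insert 2: appended to row 1. P = [[2]], Q = [[1]].
Insert 4: appended to row 1. P = [[2, 4]], Q = [[1, 2]].
Insert 6: appended to row 1. P = [[2, 4, 6]], Q = [[1, 2, 3]].
Insert 1: 1 bumps 2 from row 1; 2 starts row 2. P = [[1, 4, 6], [2]], Q = [[1, 2, 3], [4]].
Insert 3: 3 bumps 4 from row 1; 4 appends to row 2. P = [[1, 3, 6], [2, 4]], Q = [[1, 2, 3], [4, 5]].
Insert 5: 5 bumps 6 from row 1; 6 appends to row 2. P = [[1, 3, 5], [2, 4, 6]], Q = [[1, 2, 3], [4, 5, 6]].

So P = [[1, 3, 5], [2, 4, 6]], Q = [[1, 2, 3], [4, 5, 6]].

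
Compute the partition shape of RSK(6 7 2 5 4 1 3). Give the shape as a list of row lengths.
Row-insert each entry into an empty tableau.

After inserting 6: P = [[6]].
After inserting 7: P = [[6, 7]].
After inserting 2: P = [[2, 7], [6]].
After inserting 5: P = [[2, 5], [6, 7]].
After inserting 4: P = [[2, 4], [5, 7], [6]].
After inserting 1: P = [[1, 4], [2, 7], [5], [6]].
After inserting 3: P = [[1, 3], [2, 4], [5, 7], [6]].

The final insertion tableau P = [[1, 3], [2, 4], [5, 7], [6]] has shape [2, 2, 2, 1].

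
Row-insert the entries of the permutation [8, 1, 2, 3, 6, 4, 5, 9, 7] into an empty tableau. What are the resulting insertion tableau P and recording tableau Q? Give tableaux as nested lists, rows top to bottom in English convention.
P = [[1, 2, 3, 4, 5, 7], [6, 9], [8]], Q = [[1, 3, 4, 5, 7, 8], [2, 9], [6]]

Insert each entry of the permutation into P by Schensted row insertion, recording in Q the position of each new cell.

Insert 8: appended to row 1. P = [[8]].
Insert 1: 1 bumps 8 from row 1; 8 starts row 2. P = [[1], [8]].
Insert 2: appended to row 1. P = [[1, 2], [8]].
Insert 3: appended to row 1. P = [[1, 2, 3], [8]].
Insert 6: appended to row 1. P = [[1, 2, 3, 6], [8]].
Insert 4: 4 bumps 6 from row 1; 6 bumps 8 from row 2; 8 starts row 3. P = [[1, 2, 3, 4], [6], [8]].
Insert 5: appended to row 1. P = [[1, 2, 3, 4, 5], [6], [8]].
Insert 9: appended to row 1. P = [[1, 2, 3, 4, 5, 9], [6], [8]].
Insert 7: 7 bumps 9 from row 1; 9 appends to row 2. P = [[1, 2, 3, 4, 5, 7], [6, 9], [8]].

So P = [[1, 2, 3, 4, 5, 7], [6, 9], [8]], Q = [[1, 3, 4, 5, 7, 8], [2, 9], [6]].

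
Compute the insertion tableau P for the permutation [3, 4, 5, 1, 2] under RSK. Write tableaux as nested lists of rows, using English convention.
P = [[1, 2, 5], [3, 4]]

After inserting 3: P = [[3]].
After inserting 4: P = [[3, 4]].
After inserting 5: P = [[3, 4, 5]].
After inserting 1: P = [[1, 4, 5], [3]].
After inserting 2: P = [[1, 2, 5], [3, 4]].

So P = [[1, 2, 5], [3, 4]].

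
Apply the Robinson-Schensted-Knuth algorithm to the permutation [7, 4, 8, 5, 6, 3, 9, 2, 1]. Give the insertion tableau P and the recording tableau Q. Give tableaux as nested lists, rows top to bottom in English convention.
P = [[1, 5, 6, 9], [2, 8], [3], [4], [7]], Q = [[1, 3, 5, 7], [2, 4], [6], [8], [9]]

Insert each entry of the permutation into P by Schensted row insertion, recording in Q the position of each new cell.

Insert 7: appended to row 1. P = [[7]].
Insert 4: 4 bumps 7 from row 1; 7 starts row 2. P = [[4], [7]].
Insert 8: appended to row 1. P = [[4, 8], [7]].
Insert 5: 5 bumps 8 from row 1; 8 appends to row 2. P = [[4, 5], [7, 8]].
Insert 6: appended to row 1. P = [[4, 5, 6], [7, 8]].
Insert 3: 3 bumps 4 from row 1; 4 bumps 7 from row 2; 7 starts row 3. P = [[3, 5, 6], [4, 8], [7]].
Insert 9: appended to row 1. P = [[3, 5, 6, 9], [4, 8], [7]].
Insert 2: 2 bumps 3 from row 1; 3 bumps 4 from row 2; 4 bumps 7 from row 3; 7 starts row 4. P = [[2, 5, 6, 9], [3, 8], [4], [7]].
Insert 1: 1 bumps 2 from row 1; 2 bumps 3 from row 2; 3 bumps 4 from row 3; 4 bumps 7 from row 4; 7 starts row 5. P = [[1, 5, 6, 9], [2, 8], [3], [4], [7]].

So P = [[1, 5, 6, 9], [2, 8], [3], [4], [7]], Q = [[1, 3, 5, 7], [2, 4], [6], [8], [9]].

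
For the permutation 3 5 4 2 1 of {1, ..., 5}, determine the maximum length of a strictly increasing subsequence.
2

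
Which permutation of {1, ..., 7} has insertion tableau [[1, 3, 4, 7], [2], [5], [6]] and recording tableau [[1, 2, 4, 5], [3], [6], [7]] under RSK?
Reverse the RSK construction: for i from n down to 1, find the cell of Q containing i, remove the entry at that cell from P, and reverse-bump it up through P; the value ejected from row 1 is w(i).

Step i=7: Q has 7 at row 4, column 1; remove 6 from row 4 of P and reverse-bump: 6 enters row 3 and ejects 5; 5 enters row 2 and ejects 2; 2 enters row 1 and ejects 1. So w(7) = 1. P is now [[2, 3, 4, 7], [5], [6]].
Step i=6: Q has 6 at row 3, column 1; remove 6 from row 3 of P and reverse-bump: 6 enters row 2 and ejects 5; 5 enters row 1 and ejects 4. So w(6) = 4. P is now [[2, 3, 5, 7], [6]].
Step i=5: Q has 5 at row 1, column 4; remove that cell from P, ejecting 7. So w(5) = 7. P is now [[2, 3, 5], [6]].
Step i=4: Q has 4 at row 1, column 3; remove that cell from P, ejecting 5. So w(4) = 5. P is now [[2, 3], [6]].
Step i=3: Q has 3 at row 2, column 1; remove 6 from row 2 of P and reverse-bump: 6 enters row 1 and ejects 3. So w(3) = 3. P is now [[2, 6]].
Step i=2: Q has 2 at row 1, column 2; remove that cell from P, ejecting 6. So w(2) = 6. P is now [[2]].
Step i=1: Q has 1 at row 1, column 1; remove that cell from P, ejecting 2. So w(1) = 2. P is now [].

So w = 2 6 3 5 7 4 1.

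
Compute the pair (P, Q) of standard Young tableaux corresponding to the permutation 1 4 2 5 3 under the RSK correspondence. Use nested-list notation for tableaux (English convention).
Insert each entry of the permutation into P by Schensted row insertion, recording in Q the position of each new cell.

Insert 1: appended to row 1. P = [[1]], Q = [[1]].
Insert 4: appended to row 1. P = [[1, 4]], Q = [[1, 2]].
Insert 2: 2 bumps 4 from row 1; 4 starts row 2. P = [[1, 2], [4]], Q = [[1, 2], [3]].
Insert 5: appended to row 1. P = [[1, 2, 5], [4]], Q = [[1, 2, 4], [3]].
Insert 3: 3 bumps 5 from row 1; 5 appends to row 2. P = [[1, 2, 3], [4, 5]], Q = [[1, 2, 4], [3, 5]].

So P = [[1, 2, 3], [4, 5]], Q = [[1, 2, 4], [3, 5]].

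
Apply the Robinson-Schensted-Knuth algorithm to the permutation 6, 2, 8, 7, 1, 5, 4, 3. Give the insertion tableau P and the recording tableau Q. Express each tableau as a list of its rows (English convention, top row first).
P = [[1, 3], [2, 4], [5, 7], [6], [8]], Q = [[1, 3], [2, 4], [5, 6], [7], [8]]

Insert each entry of the permutation into P by Schensted row insertion, recording in Q the position of each new cell.

After inserting 6: P = [[6]].
After inserting 2: P = [[2], [6]].
After inserting 8: P = [[2, 8], [6]].
After inserting 7: P = [[2, 7], [6, 8]].
After inserting 1: P = [[1, 7], [2, 8], [6]].
After inserting 5: P = [[1, 5], [2, 7], [6, 8]].
After inserting 4: P = [[1, 4], [2, 5], [6, 7], [8]].
After inserting 3: P = [[1, 3], [2, 4], [5, 7], [6], [8]].

So P = [[1, 3], [2, 4], [5, 7], [6], [8]], Q = [[1, 3], [2, 4], [5, 6], [7], [8]].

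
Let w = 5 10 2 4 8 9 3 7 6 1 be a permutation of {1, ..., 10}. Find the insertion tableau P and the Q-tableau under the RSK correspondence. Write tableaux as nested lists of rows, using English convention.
Insert each entry of the permutation into P by Schensted row insertion, recording in Q the position of each new cell.

Insert 5: appended to row 1. P = [[5]].
Insert 10: appended to row 1. P = [[5, 10]].
Insert 2: 2 bumps 5 from row 1; 5 starts row 2. P = [[2, 10], [5]].
Insert 4: 4 bumps 10 from row 1; 10 appends to row 2. P = [[2, 4], [5, 10]].
Insert 8: appended to row 1. P = [[2, 4, 8], [5, 10]].
Insert 9: appended to row 1. P = [[2, 4, 8, 9], [5, 10]].
Insert 3: 3 bumps 4 from row 1; 4 bumps 5 from row 2; 5 starts row 3. P = [[2, 3, 8, 9], [4, 10], [5]].
Insert 7: 7 bumps 8 from row 1; 8 bumps 10 from row 2; 10 appends to row 3. P = [[2, 3, 7, 9], [4, 8], [5, 10]].
Insert 6: 6 bumps 7 from row 1; 7 bumps 8 from row 2; 8 bumps 10 from row 3; 10 starts row 4. P = [[2, 3, 6, 9], [4, 7], [5, 8], [10]].
Insert 1: 1 bumps 2 from row 1; 2 bumps 4 from row 2; 4 bumps 5 from row 3; 5 bumps 10 from row 4; 10 starts row 5. P = [[1, 3, 6, 9], [2, 7], [4, 8], [5], [10]].

So P = [[1, 3, 6, 9], [2, 7], [4, 8], [5], [10]], Q = [[1, 2, 5, 6], [3, 4], [7, 8], [9], [10]].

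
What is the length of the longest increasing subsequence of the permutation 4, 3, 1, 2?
2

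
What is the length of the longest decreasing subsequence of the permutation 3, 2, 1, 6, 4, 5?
3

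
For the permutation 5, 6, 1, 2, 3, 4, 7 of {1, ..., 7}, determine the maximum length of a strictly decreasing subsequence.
2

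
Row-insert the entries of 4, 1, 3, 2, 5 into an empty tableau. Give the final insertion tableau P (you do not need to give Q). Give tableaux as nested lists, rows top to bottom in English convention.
After inserting 4: P = [[4]].
After inserting 1: P = [[1], [4]].
After inserting 3: P = [[1, 3], [4]].
After inserting 2: P = [[1, 2], [3], [4]].
After inserting 5: P = [[1, 2, 5], [3], [4]].

So P = [[1, 2, 5], [3], [4]].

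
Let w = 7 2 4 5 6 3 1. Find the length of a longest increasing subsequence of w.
4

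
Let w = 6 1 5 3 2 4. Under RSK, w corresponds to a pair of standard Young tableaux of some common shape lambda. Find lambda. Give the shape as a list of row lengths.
RSK row insertion gives P = [[1, 2, 4], [3], [5], [6]], which has shape [3, 1, 1, 1].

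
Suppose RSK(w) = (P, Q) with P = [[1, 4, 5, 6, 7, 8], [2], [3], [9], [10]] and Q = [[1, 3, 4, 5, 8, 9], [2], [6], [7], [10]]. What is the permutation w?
Reverse the RSK construction: for i from n down to 1, find the cell of Q containing i, remove the entry at that cell from P, and reverse-bump it up through P; the value ejected from row 1 is w(i).

Step i=10: Q has 10 at row 5, column 1; remove 10 from row 5 of P and reverse-bump: 10 enters row 4 and ejects 9; 9 enters row 3 and ejects 3; 3 enters row 2 and ejects 2; 2 enters row 1 and ejects 1. So w(10) = 1. P is now [[2, 4, 5, 6, 7, 8], [3], [9], [10]].
Step i=9: Q has 9 at row 1, column 6; remove that cell from P, ejecting 8. So w(9) = 8. P is now [[2, 4, 5, 6, 7], [3], [9], [10]].
Step i=8: Q has 8 at row 1, column 5; remove that cell from P, ejecting 7. So w(8) = 7. P is now [[2, 4, 5, 6], [3], [9], [10]].
Step i=7: Q has 7 at row 4, column 1; remove 10 from row 4 of P and reverse-bump: 10 enters row 3 and ejects 9; 9 enters row 2 and ejects 3; 3 enters row 1 and ejects 2. So w(7) = 2. P is now [[3, 4, 5, 6], [9], [10]].
Step i=6: Q has 6 at row 3, column 1; remove 10 from row 3 of P and reverse-bump: 10 enters row 2 and ejects 9; 9 enters row 1 and ejects 6. So w(6) = 6. P is now [[3, 4, 5, 9], [10]].
Step i=5: Q has 5 at row 1, column 4; remove that cell from P, ejecting 9. So w(5) = 9. P is now [[3, 4, 5], [10]].
Step i=4: Q has 4 at row 1, column 3; remove that cell from P, ejecting 5. So w(4) = 5. P is now [[3, 4], [10]].
Step i=3: Q has 3 at row 1, column 2; remove that cell from P, ejecting 4. So w(3) = 4. P is now [[3], [10]].
Step i=2: Q has 2 at row 2, column 1; remove 10 from row 2 of P and reverse-bump: 10 enters row 1 and ejects 3. So w(2) = 3. P is now [[10]].
Step i=1: Q has 1 at row 1, column 1; remove that cell from P, ejecting 10. So w(1) = 10. P is now [].

So w = 10 3 4 5 9 6 2 7 8 1.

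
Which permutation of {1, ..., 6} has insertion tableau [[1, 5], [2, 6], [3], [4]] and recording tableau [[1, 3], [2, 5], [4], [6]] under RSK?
4 3 6 2 5 1

Reverse the RSK construction: for i from n down to 1, find the cell of Q containing i, remove the entry at that cell from P, and reverse-bump it up through P; the value ejected from row 1 is w(i).

Step i=6: Q has 6 at row 4, column 1; remove 4 from row 4 of P and reverse-bump: 4 enters row 3 and ejects 3; 3 enters row 2 and ejects 2; 2 enters row 1 and ejects 1. So w(6) = 1. P is now [[2, 5], [3, 6], [4]].
Step i=5: Q has 5 at row 2, column 2; remove 6 from row 2 of P and reverse-bump: 6 enters row 1 and ejects 5. So w(5) = 5. P is now [[2, 6], [3], [4]].
Step i=4: Q has 4 at row 3, column 1; remove 4 from row 3 of P and reverse-bump: 4 enters row 2 and ejects 3; 3 enters row 1 and ejects 2. So w(4) = 2. P is now [[3, 6], [4]].
Step i=3: Q has 3 at row 1, column 2; remove that cell from P, ejecting 6. So w(3) = 6. P is now [[3], [4]].
Step i=2: Q has 2 at row 2, column 1; remove 4 from row 2 of P and reverse-bump: 4 enters row 1 and ejects 3. So w(2) = 3. P is now [[4]].
Step i=1: Q has 1 at row 1, column 1; remove that cell from P, ejecting 4. So w(1) = 4. P is now [].

So w = 4 3 6 2 5 1.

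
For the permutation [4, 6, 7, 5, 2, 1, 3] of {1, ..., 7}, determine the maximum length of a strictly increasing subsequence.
3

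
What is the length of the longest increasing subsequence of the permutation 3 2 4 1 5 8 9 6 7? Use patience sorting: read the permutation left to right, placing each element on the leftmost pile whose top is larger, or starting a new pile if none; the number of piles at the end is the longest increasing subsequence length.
3: new pile. tops = [3]
2: onto pile 1 (replacing 3). tops = [2]
4: new pile. tops = [2, 4]
1: onto pile 1 (replacing 2). tops = [1, 4]
5: new pile. tops = [1, 4, 5]
8: new pile. tops = [1, 4, 5, 8]
9: new pile. tops = [1, 4, 5, 8, 9]
6: onto pile 4 (replacing 8). tops = [1, 4, 5, 6, 9]
7: onto pile 5 (replacing 9). tops = [1, 4, 5, 6, 7]

5 piles, so the longest increasing subsequence has length 5.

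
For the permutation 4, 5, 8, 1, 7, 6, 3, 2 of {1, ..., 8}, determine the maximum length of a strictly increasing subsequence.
3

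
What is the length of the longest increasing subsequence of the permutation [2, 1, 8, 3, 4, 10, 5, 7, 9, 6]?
6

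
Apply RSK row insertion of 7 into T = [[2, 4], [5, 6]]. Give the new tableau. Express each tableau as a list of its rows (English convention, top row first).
[[2, 4, 7], [5, 6]]

7 is larger than every entry of row 1, so it is appended to row 1. The new tableau is [[2, 4, 7], [5, 6]].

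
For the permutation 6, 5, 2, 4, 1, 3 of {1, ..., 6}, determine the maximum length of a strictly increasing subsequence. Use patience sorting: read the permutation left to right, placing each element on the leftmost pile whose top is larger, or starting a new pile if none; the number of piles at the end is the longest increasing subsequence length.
2

6: new pile. tops = [6]
5: onto pile 1 (replacing 6). tops = [5]
2: onto pile 1 (replacing 5). tops = [2]
4: new pile. tops = [2, 4]
1: onto pile 1 (replacing 2). tops = [1, 4]
3: onto pile 2 (replacing 4). tops = [1, 3]

2 piles, so the longest increasing subsequence has length 2.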